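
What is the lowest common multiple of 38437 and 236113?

gcd first: 236113 = 6·38437 + 5491; 38437 = 7·5491 + 0 → gcd = 5491
lcm = 38437·236113/gcd = 9075475381/5491 = 1652791

1652791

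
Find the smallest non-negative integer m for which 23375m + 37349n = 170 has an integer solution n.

Reduce mod 37349: 23375m ≡ 170 (mod 37349). With g = gcd(23375, 37349) = 17 dividing 170, divide through: 1375m ≡ 10 (mod 2197).
Since gcd(1375, 2197) = 1, m ≡ 10·(1375)⁻¹ ≡ 1470 (mod 2197). Smallest non-negative: 1470.

1470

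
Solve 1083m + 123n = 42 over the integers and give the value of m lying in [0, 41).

29

Reduce mod 123: 1083m ≡ 42 (mod 123). With g = gcd(1083, 123) = 3 dividing 42, divide through: 361m ≡ 14 (mod 41).
Since gcd(361, 41) = 1, m ≡ 14·(361)⁻¹ ≡ 29 (mod 41). Smallest non-negative: 29.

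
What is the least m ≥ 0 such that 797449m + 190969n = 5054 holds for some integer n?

313

gcd(797449, 190969) = 361 (Euclid: 797449 = 4·190969 + 33573; 190969 = 5·33573 + 23104; 33573 = 1·23104 + 10469; 23104 = 2·10469 + 2166; 10469 = 4·2166 + 1805; 2166 = 1·1805 + 361; 1805 = 5·361 + 0), and 361 | 5054.
Extended Euclid: 797449·(-91) + 190969·(380) = 361. Scale by 14: m₀ = -1274.
General solution m = m₀ + 529t; reducing mod 529 gives m = 313 (and n = -1307).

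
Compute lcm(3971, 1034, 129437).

lcm(3971, 1034) = 3971·1034/gcd = 4106014/11 = 373274
lcm(373274, 129437) = 373274·129437/gcd = 48315466738/11 = 4392315158

4392315158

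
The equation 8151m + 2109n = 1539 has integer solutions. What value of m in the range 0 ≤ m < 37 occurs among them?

2

Reduce mod 2109: 8151m ≡ 1539 (mod 2109). With g = gcd(8151, 2109) = 57 dividing 1539, divide through: 143m ≡ 27 (mod 37).
Since gcd(143, 37) = 1, m ≡ 27·(143)⁻¹ ≡ 2 (mod 37). Smallest non-negative: 2.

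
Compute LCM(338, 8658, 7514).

32528106

338 = 2 · 13²; 8658 = 2 · 3² · 13 · 37; 7514 = 2 · 13 · 17²
lcm takes max exponent of each prime: 2 · 3² · 13² · 17² · 37 = 32528106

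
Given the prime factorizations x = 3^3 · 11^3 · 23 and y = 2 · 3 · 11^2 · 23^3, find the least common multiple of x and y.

874490958

max exponent per prime: 2 · 3^3 · 11^3 · 23^3 = 874490958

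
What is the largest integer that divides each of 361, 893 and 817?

19

361 = 19²; 893 = 19 · 47; 817 = 19 · 43
gcd takes min exponent of each prime: 19 = 19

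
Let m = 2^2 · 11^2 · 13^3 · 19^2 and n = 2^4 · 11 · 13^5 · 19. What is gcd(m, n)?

1836692

min exponent per shared prime: 2^2 · 11 · 13^3 · 19 = 1836692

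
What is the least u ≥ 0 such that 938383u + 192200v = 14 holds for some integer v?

Euclid: 938383 = 4·192200 + 169583; 192200 = 1·169583 + 22617; 169583 = 7·22617 + 11264; 22617 = 2·11264 + 89; 11264 = 126·89 + 50; 89 = 1·50 + 39; 50 = 1·39 + 11; 39 = 3·11 + 6; 11 = 1·6 + 5; 6 = 1·5 + 1; 5 = 5·1 + 0 → gcd = 1; 14 = 1·14.
Back-substitution yields 938383·(-34553) + 192200·(168699) = 1, so one solution is u = -34553·14 = -483742, v = 168699·14 = 2361786.
Solutions in u differ by 192200/1 = 192200; the one in [0, 192200) is -483742 mod 192200 = 92858.

92858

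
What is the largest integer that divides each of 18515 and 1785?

18515 = 5 · 7 · 23²
1785 = 3 · 5 · 7 · 17
Common: 5 · 7 = 35

35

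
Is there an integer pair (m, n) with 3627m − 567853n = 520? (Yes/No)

gcd(3627, 567853): 567853 = 156·3627 + 2041; 3627 = 1·2041 + 1586; 2041 = 1·1586 + 455; 1586 = 3·455 + 221; 455 = 2·221 + 13; 221 = 17·13 + 0 → 13
13 divides 520, so a solution exists.

Yes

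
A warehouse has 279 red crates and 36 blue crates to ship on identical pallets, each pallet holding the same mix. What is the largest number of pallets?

9

279 = 3² · 31
36 = 2² · 3²
Common: 3² = 9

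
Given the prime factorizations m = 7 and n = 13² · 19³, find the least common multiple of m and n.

8114197

max exponent per prime: 7 · 13² · 19³ = 8114197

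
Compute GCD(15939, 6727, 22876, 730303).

gcd(15939, 6727): 15939 = 2·6727 + 2485; 6727 = 2·2485 + 1757; 2485 = 1·1757 + 728; 1757 = 2·728 + 301; 728 = 2·301 + 126; 301 = 2·126 + 49; 126 = 2·49 + 28; 49 = 1·28 + 21; 28 = 1·21 + 7; 21 = 3·7 + 0 → 7
gcd(7, 22876): 22876 = 3268·7 + 0 → 7
gcd(7, 730303): 730303 = 104329·7 + 0 → 7

7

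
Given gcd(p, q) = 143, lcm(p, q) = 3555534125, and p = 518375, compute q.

980837

p·q = gcd·lcm = 143·3555534125 = 508441379875, so q = 508441379875/518375 = 980837.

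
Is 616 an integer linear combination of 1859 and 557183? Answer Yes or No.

gcd(1859, 557183): 557183 = 299·1859 + 1342; 1859 = 1·1342 + 517; 1342 = 2·517 + 308; 517 = 1·308 + 209; 308 = 1·209 + 99; 209 = 2·99 + 11; 99 = 9·11 + 0 → 11
11 divides 616, so a solution exists.

Yes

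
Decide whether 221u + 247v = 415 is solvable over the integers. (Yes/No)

No

By Bézout, 221u + 247v = 415 has integer solutions iff gcd(221, 247) | 415.
Euclid: 247 = 1·221 + 26; 221 = 8·26 + 13; 26 = 2·13 + 0. gcd = 13; 415 mod 13 = 12. No.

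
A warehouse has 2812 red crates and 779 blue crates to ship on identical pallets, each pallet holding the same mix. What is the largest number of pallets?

2812 = 2² · 19 · 37
779 = 19 · 41
Common: 19 = 19

19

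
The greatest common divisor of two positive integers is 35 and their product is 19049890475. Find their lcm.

544282585

Since gcd(a,b)·lcm(a,b) = ab, lcm = 19049890475/35 = 544282585.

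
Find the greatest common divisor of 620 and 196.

620 = 2² · 5 · 31
196 = 2² · 7²
Common: 2² = 4

4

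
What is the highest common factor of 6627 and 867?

3

Euclid: 6627 = 7·867 + 558; 867 = 1·558 + 309; 558 = 1·309 + 249; 309 = 1·249 + 60; 249 = 4·60 + 9; 60 = 6·9 + 6; 9 = 1·6 + 3; 6 = 2·3 + 0. Last nonzero remainder: 3.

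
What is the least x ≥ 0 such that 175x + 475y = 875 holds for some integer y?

5

Euclid: 475 = 2·175 + 125; 175 = 1·125 + 50; 125 = 2·50 + 25; 50 = 2·25 + 0 → gcd = 25; 875 = 25·35.
Back-substitution yields 175·(-8) + 475·(3) = 25, so one solution is x = -8·35 = -280, y = 3·35 = 105.
Solutions in x differ by 475/25 = 19; the one in [0, 19) is -280 mod 19 = 5.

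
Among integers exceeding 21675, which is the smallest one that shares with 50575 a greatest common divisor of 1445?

23120

50575 = 1445·35. Any m with gcd(m, 50575) = 1445 is a multiple of 1445, say 1445s, with s coprime to 35.
Need s > 21675/1445, so s ≥ 16. First s ≥ 16 with gcd(s, 35) = 1 is s = 16. Thus m = 1445·16 = 23120.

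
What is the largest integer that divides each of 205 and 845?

5

Euclid: 845 = 4·205 + 25; 205 = 8·25 + 5; 25 = 5·5 + 0. Last nonzero remainder: 5.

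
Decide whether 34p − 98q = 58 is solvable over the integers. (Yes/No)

gcd(34, 98): 98 = 2·34 + 30; 34 = 1·30 + 4; 30 = 7·4 + 2; 4 = 2·2 + 0 → 2
2 divides 58, so a solution exists.

Yes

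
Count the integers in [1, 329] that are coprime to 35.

226

Prime factors of 35: 5, 7. Count integers ≤ 329 divisible by none of them.
By inclusion–exclusion: 329 − ⌊329/5⌋ − ⌊329/7⌋ + ⌊329/35⌋ = 226.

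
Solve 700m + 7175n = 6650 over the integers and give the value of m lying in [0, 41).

30

Euclid: 7175 = 10·700 + 175; 700 = 4·175 + 0 → gcd = 175; 6650 = 175·38.
Back-substitution yields 700·(-10) + 7175·(1) = 175, so one solution is m = -10·38 = -380, n = 1·38 = 38.
Solutions in m differ by 7175/175 = 41; the one in [0, 41) is -380 mod 41 = 30.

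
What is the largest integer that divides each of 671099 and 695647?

671099 = 11 · 13² · 19²
695647 = 19² · 41 · 47
Common: 19² = 361

361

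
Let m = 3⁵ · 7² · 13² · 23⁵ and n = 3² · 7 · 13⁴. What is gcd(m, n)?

10647

min exponent per shared prime: 3² · 7 · 13² = 10647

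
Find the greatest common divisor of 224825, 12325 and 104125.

425

gcd(224825, 12325): 224825 = 18·12325 + 2975; 12325 = 4·2975 + 425; 2975 = 7·425 + 0 → 425
gcd(425, 104125): 104125 = 245·425 + 0 → 425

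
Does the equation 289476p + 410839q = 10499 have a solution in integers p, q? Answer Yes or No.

No

gcd(289476, 410839): 410839 = 1·289476 + 121363; 289476 = 2·121363 + 46750; 121363 = 2·46750 + 27863; 46750 = 1·27863 + 18887; 27863 = 1·18887 + 8976; 18887 = 2·8976 + 935; 8976 = 9·935 + 561; 935 = 1·561 + 374; 561 = 1·374 + 187; 374 = 2·187 + 0 → 187
187 does not divide 10499, so a solution does not exist.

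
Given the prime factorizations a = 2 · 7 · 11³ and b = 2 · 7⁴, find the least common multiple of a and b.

max exponent per prime: 2 · 7⁴ · 11³ = 6391462

6391462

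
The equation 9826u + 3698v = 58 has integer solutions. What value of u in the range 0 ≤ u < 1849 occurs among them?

417

gcd(9826, 3698) = 2 (Euclid: 9826 = 2·3698 + 2430; 3698 = 1·2430 + 1268; 2430 = 1·1268 + 1162; 1268 = 1·1162 + 106; 1162 = 10·106 + 102; 106 = 1·102 + 4; 102 = 25·4 + 2; 4 = 2·2 + 0), and 2 | 58.
Extended Euclid: 9826·(907) + 3698·(-2410) = 2. Scale by 29: u₀ = 26303.
General solution u = u₀ + 1849t; reducing mod 1849 gives u = 417 (and v = -1108).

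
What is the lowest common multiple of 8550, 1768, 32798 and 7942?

25904906656200

8550 = 2 · 3² · 5² · 19; 1768 = 2³ · 13 · 17; 32798 = 2 · 23² · 31; 7942 = 2 · 11 · 19²
lcm takes max exponent of each prime: 2³ · 3² · 5² · 11 · 13 · 17 · 19² · 23² · 31 = 25904906656200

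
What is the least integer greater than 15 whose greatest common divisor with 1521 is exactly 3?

Multiples of 3 above 15: 3·6, 3·7, … . Need the cofactor coprime to 1521/3 = 507.
Checking s = 6, 7, … the first with gcd(s, 507) = 1 is s = 7, giving 21.

21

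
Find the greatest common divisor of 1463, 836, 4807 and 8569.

209

gcd(1463, 836): 1463 = 1·836 + 627; 836 = 1·627 + 209; 627 = 3·209 + 0 → 209
gcd(209, 4807): 4807 = 23·209 + 0 → 209
gcd(209, 8569): 8569 = 41·209 + 0 → 209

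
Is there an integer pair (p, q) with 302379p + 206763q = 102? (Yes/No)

Yes

gcd(302379, 206763): 302379 = 1·206763 + 95616; 206763 = 2·95616 + 15531; 95616 = 6·15531 + 2430; 15531 = 6·2430 + 951; 2430 = 2·951 + 528; 951 = 1·528 + 423; 528 = 1·423 + 105; 423 = 4·105 + 3; 105 = 35·3 + 0 → 3
3 divides 102, so a solution exists.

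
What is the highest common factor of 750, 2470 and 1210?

10

750 = 2 · 3 · 5³; 2470 = 2 · 5 · 13 · 19; 1210 = 2 · 5 · 11²
gcd takes min exponent of each prime: 2 · 5 = 10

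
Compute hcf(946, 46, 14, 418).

2

946 = 2 · 11 · 43; 46 = 2 · 23; 14 = 2 · 7; 418 = 2 · 11 · 19
gcd takes min exponent of each prime: 2 = 2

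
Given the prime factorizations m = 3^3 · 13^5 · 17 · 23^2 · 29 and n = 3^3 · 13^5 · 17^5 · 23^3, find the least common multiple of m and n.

5022346111788567861

max exponent per prime: 3^3 · 13^5 · 17^5 · 23^3 · 29 = 5022346111788567861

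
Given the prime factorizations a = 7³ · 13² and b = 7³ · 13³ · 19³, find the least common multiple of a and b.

5168743489

max exponent per prime: 7³ · 13³ · 19³ = 5168743489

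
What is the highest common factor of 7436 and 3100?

4

7436 = 2² · 11 · 13²
3100 = 2² · 5² · 31
Common: 2² = 4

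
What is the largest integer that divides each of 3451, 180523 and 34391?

3451 = 7 · 17 · 29; 180523 = 7 · 17 · 37 · 41; 34391 = 7 · 17³
gcd takes min exponent of each prime: 7 · 17 = 119

119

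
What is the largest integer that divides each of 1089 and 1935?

9

1089 = 3² · 11²
1935 = 3² · 5 · 43
Common: 3² = 9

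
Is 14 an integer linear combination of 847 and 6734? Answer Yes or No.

gcd(847, 6734): 6734 = 7·847 + 805; 847 = 1·805 + 42; 805 = 19·42 + 7; 42 = 6·7 + 0 → 7
7 divides 14, so a solution exists.

Yes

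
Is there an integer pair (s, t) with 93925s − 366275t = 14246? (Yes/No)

gcd(93925, 366275): 366275 = 3·93925 + 84500; 93925 = 1·84500 + 9425; 84500 = 8·9425 + 9100; 9425 = 1·9100 + 325; 9100 = 28·325 + 0 → 325
325 does not divide 14246, so a solution does not exist.

No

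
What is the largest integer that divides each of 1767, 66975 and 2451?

57

gcd(1767, 66975): 66975 = 37·1767 + 1596; 1767 = 1·1596 + 171; 1596 = 9·171 + 57; 171 = 3·57 + 0 → 57
gcd(57, 2451): 2451 = 43·57 + 0 → 57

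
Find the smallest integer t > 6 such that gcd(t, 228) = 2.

10

228 = 2·114. Any t with gcd(t, 228) = 2 is a multiple of 2, say 2s, with s coprime to 114.
Need s > 6/2, so s ≥ 4. First s ≥ 4 with gcd(s, 114) = 1 is s = 5. Thus t = 2·5 = 10.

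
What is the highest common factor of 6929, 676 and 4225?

6929 = 13² · 41; 676 = 2² · 13²; 4225 = 5² · 13²
gcd takes min exponent of each prime: 13² = 169

169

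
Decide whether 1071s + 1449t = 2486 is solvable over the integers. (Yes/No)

No

gcd(1071, 1449): 1449 = 1·1071 + 378; 1071 = 2·378 + 315; 378 = 1·315 + 63; 315 = 5·63 + 0 → 63
63 does not divide 2486, so a solution does not exist.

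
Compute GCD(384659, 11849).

Euclid: 384659 = 32·11849 + 5491; 11849 = 2·5491 + 867; 5491 = 6·867 + 289; 867 = 3·289 + 0. Last nonzero remainder: 289.

289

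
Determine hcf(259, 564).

259 = 7 · 37
564 = 2² · 3 · 47
Common: 1 = 1

1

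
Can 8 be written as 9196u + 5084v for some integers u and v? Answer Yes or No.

gcd(9196, 5084): 9196 = 1·5084 + 4112; 5084 = 1·4112 + 972; 4112 = 4·972 + 224; 972 = 4·224 + 76; 224 = 2·76 + 72; 76 = 1·72 + 4; 72 = 18·4 + 0 → 4
4 divides 8, so a solution exists.

Yes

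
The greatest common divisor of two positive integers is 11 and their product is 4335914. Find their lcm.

394174

For any two positive integers, gcd × lcm equals their product. Hence lcm = 4335914 / 11 = 394174.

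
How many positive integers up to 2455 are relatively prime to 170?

924

170 = 2·5·17. Inclusion–exclusion on these primes:
2455 − ⌊2455/2⌋ − ⌊2455/5⌋ − ⌊2455/17⌋ + ⌊2455/10⌋ + ⌊2455/34⌋ + ⌊2455/85⌋ − ⌊2455/170⌋ = 924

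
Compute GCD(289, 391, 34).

17

gcd(289, 391): 391 = 1·289 + 102; 289 = 2·102 + 85; 102 = 1·85 + 17; 85 = 5·17 + 0 → 17
gcd(17, 34): 34 = 2·17 + 0 → 17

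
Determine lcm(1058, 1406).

gcd first: 1406 = 1·1058 + 348; 1058 = 3·348 + 14; 348 = 24·14 + 12; 14 = 1·12 + 2; 12 = 6·2 + 0 → gcd = 2
lcm = 1058·1406/gcd = 1487548/2 = 743774

743774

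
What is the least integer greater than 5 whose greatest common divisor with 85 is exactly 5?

10

85 = 5·17. Any t with gcd(t, 85) = 5 is a multiple of 5, say 5s, with s coprime to 17.
Need s > 5/5, so s ≥ 2. First s ≥ 2 with gcd(s, 17) = 1 is s = 2. Thus t = 5·2 = 10.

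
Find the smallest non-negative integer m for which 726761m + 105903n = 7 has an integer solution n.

2393

Euclid: 726761 = 6·105903 + 91343; 105903 = 1·91343 + 14560; 91343 = 6·14560 + 3983; 14560 = 3·3983 + 2611; 3983 = 1·2611 + 1372; 2611 = 1·1372 + 1239; 1372 = 1·1239 + 133; 1239 = 9·133 + 42; 133 = 3·42 + 7; 42 = 6·7 + 0 → gcd = 7; 7 = 7·1.
Back-substitution yields 726761·(2393) + 105903·(-16422) = 7, so one solution is m = 2393·1 = 2393, n = -16422·1 = -16422.
Solutions in m differ by 105903/7 = 15129; the one in [0, 15129) is 2393 mod 15129 = 2393.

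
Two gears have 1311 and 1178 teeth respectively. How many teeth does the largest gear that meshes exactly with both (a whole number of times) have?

19

1311 = 3 · 19 · 23
1178 = 2 · 19 · 31
Common: 19 = 19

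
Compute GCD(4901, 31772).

4901 = 13² · 29
31772 = 2² · 13² · 47
Common: 13² = 169

169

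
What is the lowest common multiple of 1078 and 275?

1078 = 2 · 7² · 11; 275 = 5² · 11
max exponents: 2 · 5² · 7² · 11 = 26950

26950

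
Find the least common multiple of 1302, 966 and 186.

1302 = 2 · 3 · 7 · 31; 966 = 2 · 3 · 7 · 23; 186 = 2 · 3 · 31
lcm takes max exponent of each prime: 2 · 3 · 7 · 23 · 31 = 29946

29946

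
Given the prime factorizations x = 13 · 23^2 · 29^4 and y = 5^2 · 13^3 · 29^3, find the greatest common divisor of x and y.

min exponent per shared prime: 13 · 29^3 = 317057

317057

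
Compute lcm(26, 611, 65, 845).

79430

26 = 2 · 13; 611 = 13 · 47; 65 = 5 · 13; 845 = 5 · 13²
lcm takes max exponent of each prime: 2 · 5 · 13² · 47 = 79430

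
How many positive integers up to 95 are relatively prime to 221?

83

221 = 13·17. Inclusion–exclusion on these primes:
95 − ⌊95/13⌋ − ⌊95/17⌋ + ⌊95/221⌋ = 83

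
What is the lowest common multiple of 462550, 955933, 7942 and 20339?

462550 = 2 · 5² · 11 · 29²; 955933 = 11 · 43² · 47; 7942 = 2 · 11 · 19²; 20339 = 11 · 43²
lcm takes max exponent of each prime: 2 · 5² · 11 · 19² · 29² · 43² · 47 = 14511110736650

14511110736650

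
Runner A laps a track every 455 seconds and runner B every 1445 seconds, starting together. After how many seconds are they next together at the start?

131495

455 = 5 · 7 · 13; 1445 = 5 · 17²
max exponents: 5 · 7 · 13 · 17² = 131495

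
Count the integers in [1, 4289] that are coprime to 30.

Prime factors of 30: 2, 3, 5. Count integers ≤ 4289 divisible by none of them.
By inclusion–exclusion: 4289 − ⌊4289/2⌋ − ⌊4289/3⌋ − ⌊4289/5⌋ + ⌊4289/6⌋ + ⌊4289/10⌋ + ⌊4289/15⌋ − ⌊4289/30⌋ = 1144.

1144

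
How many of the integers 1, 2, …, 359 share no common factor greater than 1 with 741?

Prime factors of 741: 3, 13, 19. Count integers ≤ 359 divisible by none of them.
By inclusion–exclusion: 359 − ⌊359/3⌋ − ⌊359/13⌋ − ⌊359/19⌋ + ⌊359/39⌋ + ⌊359/57⌋ + ⌊359/247⌋ − ⌊359/741⌋ = 211.

211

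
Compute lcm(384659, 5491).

384659 = 11³ · 17²; 5491 = 17² · 19
max exponents: 11³ · 17² · 19 = 7308521

7308521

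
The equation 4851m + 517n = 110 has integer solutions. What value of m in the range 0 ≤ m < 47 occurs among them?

gcd(4851, 517) = 11 (Euclid: 4851 = 9·517 + 198; 517 = 2·198 + 121; 198 = 1·121 + 77; 121 = 1·77 + 44; 77 = 1·44 + 33; 44 = 1·33 + 11; 33 = 3·11 + 0), and 11 | 110.
Extended Euclid: 4851·(-13) + 517·(122) = 11. Scale by 10: m₀ = -130.
General solution m = m₀ + 47t; reducing mod 47 gives m = 11 (and n = -103).

11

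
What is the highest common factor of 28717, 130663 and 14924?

28717 = 13 · 47²; 130663 = 13 · 19 · 23²; 14924 = 2² · 7 · 13 · 41
gcd takes min exponent of each prime: 13 = 13

13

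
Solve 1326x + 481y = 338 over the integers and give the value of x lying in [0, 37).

30

gcd(1326, 481) = 13 (Euclid: 1326 = 2·481 + 364; 481 = 1·364 + 117; 364 = 3·117 + 13; 117 = 9·13 + 0), and 13 | 338.
Extended Euclid: 1326·(4) + 481·(-11) = 13. Scale by 26: x₀ = 104.
General solution x = x₀ + 37t; reducing mod 37 gives x = 30 (and y = -82).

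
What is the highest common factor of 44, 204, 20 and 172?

4

gcd(44, 204): 204 = 4·44 + 28; 44 = 1·28 + 16; 28 = 1·16 + 12; 16 = 1·12 + 4; 12 = 3·4 + 0 → 4
gcd(4, 20): 20 = 5·4 + 0 → 4
gcd(4, 172): 172 = 43·4 + 0 → 4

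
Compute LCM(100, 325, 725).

37700

lcm(100, 325) = 100·325/gcd = 32500/25 = 1300
lcm(1300, 725) = 1300·725/gcd = 942500/25 = 37700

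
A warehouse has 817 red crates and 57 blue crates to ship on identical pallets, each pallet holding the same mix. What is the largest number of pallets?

19

Euclid: 817 = 14·57 + 19; 57 = 3·19 + 0. Last nonzero remainder: 19.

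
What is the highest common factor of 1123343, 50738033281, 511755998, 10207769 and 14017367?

gcd(1123343, 50738033281): 50738033281 = 45167·1123343 + 0 → 1123343
gcd(1123343, 511755998): 511755998 = 455·1123343 + 634933; 1123343 = 1·634933 + 488410; 634933 = 1·488410 + 146523; 488410 = 3·146523 + 48841; 146523 = 3·48841 + 0 → 48841
gcd(48841, 10207769): 10207769 = 209·48841 + 0 → 48841
gcd(48841, 14017367): 14017367 = 287·48841 + 0 → 48841

48841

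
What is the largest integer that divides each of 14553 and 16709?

539

14553 = 3³ · 7² · 11
16709 = 7² · 11 · 31
Common: 7² · 11 = 539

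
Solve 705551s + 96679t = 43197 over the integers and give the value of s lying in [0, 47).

Euclid: 705551 = 7·96679 + 28798; 96679 = 3·28798 + 10285; 28798 = 2·10285 + 8228; 10285 = 1·8228 + 2057; 8228 = 4·2057 + 0 → gcd = 2057; 43197 = 2057·21.
Back-substitution yields 705551·(-10) + 96679·(73) = 2057, so one solution is s = -10·21 = -210, t = 73·21 = 1533.
Solutions in s differ by 96679/2057 = 47; the one in [0, 47) is -210 mod 47 = 25.

25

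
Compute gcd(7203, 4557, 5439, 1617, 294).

147

7203 = 3 · 7⁴; 4557 = 3 · 7² · 31; 5439 = 3 · 7² · 37; 1617 = 3 · 7² · 11; 294 = 2 · 3 · 7²
gcd takes min exponent of each prime: 3 · 7² = 147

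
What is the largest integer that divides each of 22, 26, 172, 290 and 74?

gcd(22, 26): 26 = 1·22 + 4; 22 = 5·4 + 2; 4 = 2·2 + 0 → 2
gcd(2, 172): 172 = 86·2 + 0 → 2
gcd(2, 290): 290 = 145·2 + 0 → 2
gcd(2, 74): 74 = 37·2 + 0 → 2

2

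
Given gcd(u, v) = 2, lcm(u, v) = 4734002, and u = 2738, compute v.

3458

u·v = gcd·lcm = 2·4734002 = 9468004, so v = 9468004/2738 = 3458.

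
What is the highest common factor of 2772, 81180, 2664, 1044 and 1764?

36

gcd(2772, 81180): 81180 = 29·2772 + 792; 2772 = 3·792 + 396; 792 = 2·396 + 0 → 396
gcd(396, 2664): 2664 = 6·396 + 288; 396 = 1·288 + 108; 288 = 2·108 + 72; 108 = 1·72 + 36; 72 = 2·36 + 0 → 36
gcd(36, 1044): 1044 = 29·36 + 0 → 36
gcd(36, 1764): 1764 = 49·36 + 0 → 36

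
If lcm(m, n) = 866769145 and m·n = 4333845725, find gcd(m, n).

From gcd × lcm = mn: gcd = 4333845725 / 866769145 = 5.

5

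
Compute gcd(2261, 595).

Euclid: 2261 = 3·595 + 476; 595 = 1·476 + 119; 476 = 4·119 + 0. Last nonzero remainder: 119.

119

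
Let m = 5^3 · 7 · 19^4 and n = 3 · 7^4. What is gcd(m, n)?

7

min exponent per shared prime: 7 = 7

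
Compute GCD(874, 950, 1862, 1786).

gcd(874, 950): 950 = 1·874 + 76; 874 = 11·76 + 38; 76 = 2·38 + 0 → 38
gcd(38, 1862): 1862 = 49·38 + 0 → 38
gcd(38, 1786): 1786 = 47·38 + 0 → 38

38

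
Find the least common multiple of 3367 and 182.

6734

gcd first: 3367 = 18·182 + 91; 182 = 2·91 + 0 → gcd = 91
lcm = 3367·182/gcd = 612794/91 = 6734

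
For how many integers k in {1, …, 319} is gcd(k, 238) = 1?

129

238 = 2·7·17. Inclusion–exclusion on these primes:
319 − ⌊319/2⌋ − ⌊319/7⌋ − ⌊319/17⌋ + ⌊319/14⌋ + ⌊319/34⌋ + ⌊319/119⌋ − ⌊319/238⌋ = 129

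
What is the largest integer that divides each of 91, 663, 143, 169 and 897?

13

gcd(91, 663): 663 = 7·91 + 26; 91 = 3·26 + 13; 26 = 2·13 + 0 → 13
gcd(13, 143): 143 = 11·13 + 0 → 13
gcd(13, 169): 169 = 13·13 + 0 → 13
gcd(13, 897): 897 = 69·13 + 0 → 13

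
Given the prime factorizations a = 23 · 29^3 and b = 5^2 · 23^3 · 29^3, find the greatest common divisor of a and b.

560947

min exponent per shared prime: 23 · 29^3 = 560947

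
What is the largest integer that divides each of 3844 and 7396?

4

Euclid: 7396 = 1·3844 + 3552; 3844 = 1·3552 + 292; 3552 = 12·292 + 48; 292 = 6·48 + 4; 48 = 12·4 + 0. Last nonzero remainder: 4.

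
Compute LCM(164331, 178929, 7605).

lcm(164331, 178929) = 164331·178929/gcd = 29403581499/9 = 3267064611
lcm(3267064611, 7605) = 3267064611·7605/gcd = 24846026366655/9 = 2760669596295

2760669596295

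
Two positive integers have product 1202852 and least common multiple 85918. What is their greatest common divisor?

14

gcd·lcm = product, so gcd = 1202852/85918 = 14.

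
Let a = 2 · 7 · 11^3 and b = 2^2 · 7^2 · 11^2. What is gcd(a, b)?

1694

min exponent per shared prime: 2 · 7 · 11^2 = 1694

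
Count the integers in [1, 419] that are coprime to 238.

170

238 = 2·7·17. Inclusion–exclusion on these primes:
419 − ⌊419/2⌋ − ⌊419/7⌋ − ⌊419/17⌋ + ⌊419/14⌋ + ⌊419/34⌋ + ⌊419/119⌋ − ⌊419/238⌋ = 170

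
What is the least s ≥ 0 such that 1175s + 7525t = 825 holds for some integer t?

148

Reduce mod 7525: 1175s ≡ 825 (mod 7525). With g = gcd(1175, 7525) = 25 dividing 825, divide through: 47s ≡ 33 (mod 301).
Since gcd(47, 301) = 1, s ≡ 33·(47)⁻¹ ≡ 148 (mod 301). Smallest non-negative: 148.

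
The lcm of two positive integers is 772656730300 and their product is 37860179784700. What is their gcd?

gcd·lcm = product, so gcd = 37860179784700/772656730300 = 49.

49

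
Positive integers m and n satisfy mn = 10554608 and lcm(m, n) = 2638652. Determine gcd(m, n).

From gcd × lcm = mn: gcd = 10554608 / 2638652 = 4.

4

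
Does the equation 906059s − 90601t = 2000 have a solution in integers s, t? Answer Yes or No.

gcd(906059, 90601): 906059 = 10·90601 + 49; 90601 = 1849·49 + 0 → 49
49 does not divide 2000, so a solution does not exist.

No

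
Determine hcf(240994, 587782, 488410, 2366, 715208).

338

gcd(240994, 587782): 587782 = 2·240994 + 105794; 240994 = 2·105794 + 29406; 105794 = 3·29406 + 17576; 29406 = 1·17576 + 11830; 17576 = 1·11830 + 5746; 11830 = 2·5746 + 338; 5746 = 17·338 + 0 → 338
gcd(338, 488410): 488410 = 1445·338 + 0 → 338
gcd(338, 2366): 2366 = 7·338 + 0 → 338
gcd(338, 715208): 715208 = 2116·338 + 0 → 338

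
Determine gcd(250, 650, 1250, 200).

50

250 = 2 · 5³; 650 = 2 · 5² · 13; 1250 = 2 · 5⁴; 200 = 2³ · 5²
gcd takes min exponent of each prime: 2 · 5² = 50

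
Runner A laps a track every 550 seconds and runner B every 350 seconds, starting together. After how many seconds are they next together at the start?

550 = 2 · 5² · 11; 350 = 2 · 5² · 7
max exponents: 2 · 5² · 7 · 11 = 3850

3850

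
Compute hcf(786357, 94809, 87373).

786357 = 3² · 11 · 13² · 47; 94809 = 3 · 11 · 13² · 17; 87373 = 11 · 13² · 47
gcd takes min exponent of each prime: 11 · 13² = 1859

1859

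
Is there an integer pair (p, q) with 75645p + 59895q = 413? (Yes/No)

gcd(75645, 59895): 75645 = 1·59895 + 15750; 59895 = 3·15750 + 12645; 15750 = 1·12645 + 3105; 12645 = 4·3105 + 225; 3105 = 13·225 + 180; 225 = 1·180 + 45; 180 = 4·45 + 0 → 45
45 does not divide 413, so a solution does not exist.

No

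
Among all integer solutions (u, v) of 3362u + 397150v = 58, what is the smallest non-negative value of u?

96984

gcd(3362, 397150) = 2 (Euclid: 397150 = 118·3362 + 434; 3362 = 7·434 + 324; 434 = 1·324 + 110; 324 = 2·110 + 104; 110 = 1·104 + 6; 104 = 17·6 + 2; 6 = 3·2 + 0), and 2 | 58.
Extended Euclid: 3362·(64971) + 397150·(-550) = 2. Scale by 29: u₀ = 1884159.
General solution u = u₀ + 198575t; reducing mod 198575 gives u = 96984 (and v = -821).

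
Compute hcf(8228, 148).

Euclid: 8228 = 55·148 + 88; 148 = 1·88 + 60; 88 = 1·60 + 28; 60 = 2·28 + 4; 28 = 7·4 + 0. Last nonzero remainder: 4.

4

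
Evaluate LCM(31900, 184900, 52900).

31202059900

lcm(31900, 184900) = 31900·184900/gcd = 5898310000/100 = 58983100
lcm(58983100, 52900) = 58983100·52900/gcd = 3120205990000/100 = 31202059900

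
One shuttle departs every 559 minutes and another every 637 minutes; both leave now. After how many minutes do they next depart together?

27391

559 = 13 · 43; 637 = 7² · 13
max exponents: 7² · 13 · 43 = 27391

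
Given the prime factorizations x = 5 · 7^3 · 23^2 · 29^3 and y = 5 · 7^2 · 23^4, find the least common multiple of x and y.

max exponent per prime: 5 · 7^3 · 23^4 · 29^3 = 11704947285535

11704947285535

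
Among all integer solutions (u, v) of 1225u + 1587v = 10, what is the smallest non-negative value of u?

868

gcd(1225, 1587) = 1 (Euclid: 1587 = 1·1225 + 362; 1225 = 3·362 + 139; 362 = 2·139 + 84; 139 = 1·84 + 55; 84 = 1·55 + 29; 55 = 1·29 + 26; 29 = 1·26 + 3; 26 = 8·3 + 2; 3 = 1·2 + 1; 2 = 2·1 + 0), and 1 | 10.
Extended Euclid: 1225·(-548) + 1587·(423) = 1. Scale by 10: u₀ = -5480.
General solution u = u₀ + 1587t; reducing mod 1587 gives u = 868 (and v = -670).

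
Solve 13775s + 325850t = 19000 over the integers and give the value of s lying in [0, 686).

96

Euclid: 325850 = 23·13775 + 9025; 13775 = 1·9025 + 4750; 9025 = 1·4750 + 4275; 4750 = 1·4275 + 475; 4275 = 9·475 + 0 → gcd = 475; 19000 = 475·40.
Back-substitution yields 13775·(71) + 325850·(-3) = 475, so one solution is s = 71·40 = 2840, t = -3·40 = -120.
Solutions in s differ by 325850/475 = 686; the one in [0, 686) is 2840 mod 686 = 96.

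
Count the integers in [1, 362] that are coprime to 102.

Prime factors of 102: 2, 3, 17. Count integers ≤ 362 divisible by none of them.
By inclusion–exclusion: 362 − ⌊362/2⌋ − ⌊362/3⌋ − ⌊362/17⌋ + ⌊362/6⌋ + ⌊362/34⌋ + ⌊362/51⌋ − ⌊362/102⌋ = 114.

114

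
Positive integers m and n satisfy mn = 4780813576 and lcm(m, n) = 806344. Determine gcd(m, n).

gcd·lcm = product, so gcd = 4780813576/806344 = 5929.

5929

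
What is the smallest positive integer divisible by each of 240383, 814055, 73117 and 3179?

240383 = 11 · 13 · 41²; 814055 = 5 · 11 · 19² · 41; 73117 = 11 · 17² · 23; 3179 = 11 · 17²
lcm takes max exponent of each prime: 5 · 11 · 13 · 17² · 19² · 23 · 41² = 2884075570805

2884075570805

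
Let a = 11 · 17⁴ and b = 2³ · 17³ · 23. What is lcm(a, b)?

169046504

max exponent per prime: 2³ · 11 · 17⁴ · 23 = 169046504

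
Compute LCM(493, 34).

986

493 = 17 · 29; 34 = 2 · 17
max exponents: 2 · 17 · 29 = 986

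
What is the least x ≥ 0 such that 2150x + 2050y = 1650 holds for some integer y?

37

Euclid: 2150 = 1·2050 + 100; 2050 = 20·100 + 50; 100 = 2·50 + 0 → gcd = 50; 1650 = 50·33.
Back-substitution yields 2150·(-20) + 2050·(21) = 50, so one solution is x = -20·33 = -660, y = 21·33 = 693.
Solutions in x differ by 2050/50 = 41; the one in [0, 41) is -660 mod 41 = 37.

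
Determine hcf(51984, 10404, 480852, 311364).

gcd(51984, 10404): 51984 = 4·10404 + 10368; 10404 = 1·10368 + 36; 10368 = 288·36 + 0 → 36
gcd(36, 480852): 480852 = 13357·36 + 0 → 36
gcd(36, 311364): 311364 = 8649·36 + 0 → 36

36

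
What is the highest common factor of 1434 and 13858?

1434 = 2 · 3 · 239
13858 = 2 · 13² · 41
Common: 2 = 2

2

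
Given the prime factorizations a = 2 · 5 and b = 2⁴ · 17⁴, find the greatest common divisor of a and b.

min exponent per shared prime: 2 = 2

2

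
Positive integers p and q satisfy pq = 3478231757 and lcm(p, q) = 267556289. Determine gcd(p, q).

13

From gcd × lcm = pq: gcd = 3478231757 / 267556289 = 13.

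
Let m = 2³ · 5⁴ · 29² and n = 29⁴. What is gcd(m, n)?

841

min exponent per shared prime: 29² = 841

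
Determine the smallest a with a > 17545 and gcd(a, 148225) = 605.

Multiples of 605 above 17545: 605·30, 605·31, … . Need the cofactor coprime to 148225/605 = 245.
Checking s = 30, 31, … the first with gcd(s, 245) = 1 is s = 31, giving 18755.

18755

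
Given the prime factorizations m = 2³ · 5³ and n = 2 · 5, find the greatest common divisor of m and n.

min exponent per shared prime: 2 · 5 = 10

10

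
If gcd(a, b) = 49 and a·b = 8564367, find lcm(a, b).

174783

gcd·lcm = product, so lcm = 8564367/49 = 174783.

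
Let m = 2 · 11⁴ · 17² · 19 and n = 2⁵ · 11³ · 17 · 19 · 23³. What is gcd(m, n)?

min exponent per shared prime: 2 · 11³ · 17 · 19 = 859826

859826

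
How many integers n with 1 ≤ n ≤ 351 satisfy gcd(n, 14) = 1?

Prime factors of 14: 2, 7. Count integers ≤ 351 divisible by none of them.
By inclusion–exclusion: 351 − ⌊351/2⌋ − ⌊351/7⌋ + ⌊351/14⌋ = 151.

151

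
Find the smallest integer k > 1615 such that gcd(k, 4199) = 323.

4199 = 323·13. Any k with gcd(k, 4199) = 323 is a multiple of 323, say 323s, with s coprime to 13.
Need s > 1615/323, so s ≥ 6. First s ≥ 6 with gcd(s, 13) = 1 is s = 6. Thus k = 323·6 = 1938.

1938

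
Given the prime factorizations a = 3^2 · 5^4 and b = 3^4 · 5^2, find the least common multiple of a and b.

50625

max exponent per prime: 3^4 · 5^4 = 50625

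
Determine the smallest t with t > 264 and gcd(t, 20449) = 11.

20449 = 11·1859. Any t with gcd(t, 20449) = 11 is a multiple of 11, say 11s, with s coprime to 1859.
Need s > 264/11, so s ≥ 25. First s ≥ 25 with gcd(s, 1859) = 1 is s = 25. Thus t = 11·25 = 275.

275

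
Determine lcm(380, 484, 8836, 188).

101569820

380 = 2² · 5 · 19; 484 = 2² · 11²; 8836 = 2² · 47²; 188 = 2² · 47
lcm takes max exponent of each prime: 2² · 5 · 11² · 19 · 47² = 101569820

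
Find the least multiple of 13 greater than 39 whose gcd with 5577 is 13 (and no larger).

Multiples of 13 above 39: 13·4, 13·5, … . Need the cofactor coprime to 5577/13 = 429.
Checking s = 4, 5, … the first with gcd(s, 429) = 1 is s = 4, giving 52.

52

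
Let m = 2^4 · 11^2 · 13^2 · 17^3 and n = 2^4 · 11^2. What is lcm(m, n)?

1607454992

max exponent per prime: 2^4 · 11^2 · 13^2 · 17^3 = 1607454992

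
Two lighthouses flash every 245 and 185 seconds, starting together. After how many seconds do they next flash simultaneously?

gcd first: 245 = 1·185 + 60; 185 = 3·60 + 5; 60 = 12·5 + 0 → gcd = 5
lcm = 245·185/gcd = 45325/5 = 9065

9065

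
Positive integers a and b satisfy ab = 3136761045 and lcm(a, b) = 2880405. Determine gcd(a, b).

1089

gcd·lcm = product, so gcd = 3136761045/2880405 = 1089.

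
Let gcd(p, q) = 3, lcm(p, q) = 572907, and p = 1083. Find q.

1587

Using pq = gcd(p,q)·lcm(p,q) = 3·572907 = 1718721, we get q = 1718721/1083 = 1587.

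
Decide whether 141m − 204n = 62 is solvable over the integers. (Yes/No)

By Bézout, 141m − 204n = 62 has integer solutions iff gcd(141, 204) | 62.
Euclid: 204 = 1·141 + 63; 141 = 2·63 + 15; 63 = 4·15 + 3; 15 = 5·3 + 0. gcd = 3; 62 mod 3 = 2. No.

No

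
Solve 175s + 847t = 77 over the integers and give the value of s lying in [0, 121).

44

Euclid: 847 = 4·175 + 147; 175 = 1·147 + 28; 147 = 5·28 + 7; 28 = 4·7 + 0 → gcd = 7; 77 = 7·11.
Back-substitution yields 175·(-29) + 847·(6) = 7, so one solution is s = -29·11 = -319, t = 6·11 = 66.
Solutions in s differ by 847/7 = 121; the one in [0, 121) is -319 mod 121 = 44.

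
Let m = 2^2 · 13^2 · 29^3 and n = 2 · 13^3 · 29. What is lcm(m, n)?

max exponent per prime: 2^2 · 13^3 · 29^3 = 214330532

214330532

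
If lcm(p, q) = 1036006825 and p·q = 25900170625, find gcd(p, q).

gcd·lcm = product, so gcd = 25900170625/1036006825 = 25.

25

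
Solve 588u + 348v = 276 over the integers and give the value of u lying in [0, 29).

20

Euclid: 588 = 1·348 + 240; 348 = 1·240 + 108; 240 = 2·108 + 24; 108 = 4·24 + 12; 24 = 2·12 + 0 → gcd = 12; 276 = 12·23.
Back-substitution yields 588·(-13) + 348·(22) = 12, so one solution is u = -13·23 = -299, v = 22·23 = 506.
Solutions in u differ by 348/12 = 29; the one in [0, 29) is -299 mod 29 = 20.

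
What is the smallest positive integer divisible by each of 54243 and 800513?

886167891

54243 = 3³ · 7² · 41; 800513 = 7² · 17 · 31²
max exponents: 3³ · 7² · 17 · 31² · 41 = 886167891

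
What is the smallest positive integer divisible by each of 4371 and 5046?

7352022

gcd first: 5046 = 1·4371 + 675; 4371 = 6·675 + 321; 675 = 2·321 + 33; 321 = 9·33 + 24; 33 = 1·24 + 9; 24 = 2·9 + 6; 9 = 1·6 + 3; 6 = 2·3 + 0 → gcd = 3
lcm = 4371·5046/gcd = 22056066/3 = 7352022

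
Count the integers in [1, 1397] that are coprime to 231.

726

231 = 3·7·11. Inclusion–exclusion on these primes:
1397 − ⌊1397/3⌋ − ⌊1397/7⌋ − ⌊1397/11⌋ + ⌊1397/21⌋ + ⌊1397/33⌋ + ⌊1397/77⌋ − ⌊1397/231⌋ = 726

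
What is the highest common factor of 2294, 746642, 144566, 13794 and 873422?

2

gcd(2294, 746642): 746642 = 325·2294 + 1092; 2294 = 2·1092 + 110; 1092 = 9·110 + 102; 110 = 1·102 + 8; 102 = 12·8 + 6; 8 = 1·6 + 2; 6 = 3·2 + 0 → 2
gcd(2, 144566): 144566 = 72283·2 + 0 → 2
gcd(2, 13794): 13794 = 6897·2 + 0 → 2
gcd(2, 873422): 873422 = 436711·2 + 0 → 2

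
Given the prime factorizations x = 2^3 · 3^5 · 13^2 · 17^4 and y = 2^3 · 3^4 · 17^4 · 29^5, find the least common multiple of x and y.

max exponent per prime: 2^3 · 3^5 · 13^2 · 17^4 · 29^5 = 562818857464449144

562818857464449144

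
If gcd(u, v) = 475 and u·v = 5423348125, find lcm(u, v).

11417575

For any two positive integers, gcd × lcm equals their product. Hence lcm = 5423348125 / 475 = 11417575.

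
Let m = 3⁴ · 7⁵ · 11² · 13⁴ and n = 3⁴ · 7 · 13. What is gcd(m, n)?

7371

min exponent per shared prime: 3⁴ · 7 · 13 = 7371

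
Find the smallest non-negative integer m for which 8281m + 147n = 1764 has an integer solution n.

Reduce mod 147: 8281m ≡ 1764 (mod 147). With g = gcd(8281, 147) = 49 dividing 1764, divide through: 169m ≡ 36 (mod 3).
Since gcd(169, 3) = 1, m ≡ 36·(169)⁻¹ ≡ 0 (mod 3). Smallest non-negative: 0.

0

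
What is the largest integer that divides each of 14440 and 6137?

361

14440 = 2³ · 5 · 19²
6137 = 17 · 19²
Common: 19² = 361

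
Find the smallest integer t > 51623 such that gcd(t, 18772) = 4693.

61009

gcd(t, 18772) = 4693 forces 4693 | t; write t = 4693s. Then gcd(4693s, 4693·4) = 4693·gcd(s, 4), so need gcd(s, 4) = 1.
4693s > 51623 gives s ≥ 12. The least s ≥ 12 coprime to 4 is 13, so t = 4693·13 = 61009.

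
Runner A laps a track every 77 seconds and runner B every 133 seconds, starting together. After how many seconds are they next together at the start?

1463

77 = 7 · 11; 133 = 7 · 19
max exponents: 7 · 11 · 19 = 1463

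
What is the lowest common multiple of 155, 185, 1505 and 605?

155 = 5 · 31; 185 = 5 · 37; 1505 = 5 · 7 · 43; 605 = 5 · 11²
lcm takes max exponent of each prime: 5 · 7 · 11² · 31 · 37 · 43 = 208874435

208874435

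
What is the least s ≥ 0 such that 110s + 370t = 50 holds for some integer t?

gcd(110, 370) = 10 (Euclid: 370 = 3·110 + 40; 110 = 2·40 + 30; 40 = 1·30 + 10; 30 = 3·10 + 0), and 10 | 50.
Extended Euclid: 110·(-10) + 370·(3) = 10. Scale by 5: s₀ = -50.
General solution s = s₀ + 37k; reducing mod 37 gives s = 24 (and t = -7).

24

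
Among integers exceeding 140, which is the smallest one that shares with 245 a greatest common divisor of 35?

gcd(a, 245) = 35 forces 35 | a; write a = 35s. Then gcd(35s, 35·7) = 35·gcd(s, 7), so need gcd(s, 7) = 1.
35s > 140 gives s ≥ 5. The least s ≥ 5 coprime to 7 is 5, so a = 35·5 = 175.

175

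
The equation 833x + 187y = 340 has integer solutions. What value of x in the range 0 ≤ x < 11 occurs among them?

gcd(833, 187) = 17 (Euclid: 833 = 4·187 + 85; 187 = 2·85 + 17; 85 = 5·17 + 0), and 17 | 340.
Extended Euclid: 833·(-2) + 187·(9) = 17. Scale by 20: x₀ = -40.
General solution x = x₀ + 11t; reducing mod 11 gives x = 4 (and y = -16).

4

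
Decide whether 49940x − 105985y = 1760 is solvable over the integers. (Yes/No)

Yes

By Bézout, 49940x − 105985y = 1760 has integer solutions iff gcd(49940, 105985) | 1760.
Euclid: 105985 = 2·49940 + 6105; 49940 = 8·6105 + 1100; 6105 = 5·1100 + 605; 1100 = 1·605 + 495; 605 = 1·495 + 110; 495 = 4·110 + 55; 110 = 2·55 + 0. gcd = 55; 1760 mod 55 = 0. Yes.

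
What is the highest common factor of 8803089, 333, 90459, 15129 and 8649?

9

gcd(8803089, 333): 8803089 = 26435·333 + 234; 333 = 1·234 + 99; 234 = 2·99 + 36; 99 = 2·36 + 27; 36 = 1·27 + 9; 27 = 3·9 + 0 → 9
gcd(9, 90459): 90459 = 10051·9 + 0 → 9
gcd(9, 15129): 15129 = 1681·9 + 0 → 9
gcd(9, 8649): 8649 = 961·9 + 0 → 9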